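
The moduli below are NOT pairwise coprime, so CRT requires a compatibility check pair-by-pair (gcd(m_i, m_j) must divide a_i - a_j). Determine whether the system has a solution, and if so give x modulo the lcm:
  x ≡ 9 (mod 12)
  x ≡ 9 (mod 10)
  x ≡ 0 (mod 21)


Moduli 12, 10, 21 are not pairwise coprime, so CRT works modulo lcm(m_i) when all pairwise compatibility conditions hold.
Pairwise compatibility: gcd(m_i, m_j) must divide a_i - a_j for every pair.
Merge one congruence at a time:
  Start: x ≡ 9 (mod 12).
  Combine with x ≡ 9 (mod 10): gcd(12, 10) = 2; 9 - 9 = 0, which IS divisible by 2, so compatible.
    Write x = 9 + 12·t and substitute into x ≡ 9 (mod 10): 12·t ≡ 9 − 9 = 0 (mod 10).
    Divide the congruence (and modulus) by g = 2: 6·t ≡ 0 (mod 5).
    Reduce coefficients mod 5: 1·t ≡ 0 (mod 5).
    So t ≡ 0 (mod 5).
    Then x = 9 + 12·0 = 9, valid modulo lcm(12, 10) = 60: x ≡ 9 (mod 60).
  Combine with x ≡ 0 (mod 21): gcd(60, 21) = 3; 0 - 9 = -9, which IS divisible by 3, so compatible.
    Write x = 9 + 60·t and substitute into x ≡ 0 (mod 21): 60·t ≡ 0 − 9 = -9 (mod 21).
    Divide the congruence (and modulus) by g = 3: 20·t ≡ -3 (mod 7).
    Reduce coefficients mod 7: 6·t ≡ 4 (mod 7).
    The inverse of 6 mod 7 is 6 (since 6·6 = 36 = 5·7 + 1), so t ≡ 6·4 = 24 ≡ 3 (mod 7).
    Then x = 9 + 60·3 = 189, valid modulo lcm(60, 21) = 420: x ≡ 189 (mod 420).
Verify: 189 mod 12 = 9, 189 mod 10 = 9, 189 mod 21 = 0.

x ≡ 189 (mod 420).


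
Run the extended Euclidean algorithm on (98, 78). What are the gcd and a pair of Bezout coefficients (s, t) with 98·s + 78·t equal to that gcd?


Euclidean algorithm on (98, 78) — divide until remainder is 0:
  98 = 1 · 78 + 20
  78 = 3 · 20 + 18
  20 = 1 · 18 + 2
  18 = 9 · 2 + 0
gcd(98, 78) = 2.
Track Bezout coefficients alongside the remainders: start with r₀ = 98 = a·1 + b·0 (s = 1, t = 0) and r₁ = 78 = a·0 + b·1 (s = 0, t = 1); each new remainder r_{k+1} = r_{k-1} − q_k·r_k inherits s_{k+1} = s_{k-1} − q_k·s_k, t_{k+1} = t_{k-1} − q_k·t_k, so r_k = a·s_k + b·t_k at every step:
  q = 1: r = 20, s = 1 − 1·0 = 1, t = 0 − 1·1 = -1  (check: 98·1 + 78·(-1) = 20)
  q = 3: r = 18, s = 0 − 3·1 = -3, t = 1 − 3·(-1) = 4  (check: 98·(-3) + 78·4 = 18)
  q = 1: r = 2, s = 1 − 1·(-3) = 4, t = -1 − 1·4 = -5  (check: 98·4 + 78·(-5) = 2)
The row with r = 2 (the gcd) gives the Bezout coefficients s = 4, t = -5.
Result: 98 · (4) + 78 · (-5) = 2.

gcd(98, 78) = 2; s = 4, t = -5 (check: 98·4 + 78·(-5) = 2).


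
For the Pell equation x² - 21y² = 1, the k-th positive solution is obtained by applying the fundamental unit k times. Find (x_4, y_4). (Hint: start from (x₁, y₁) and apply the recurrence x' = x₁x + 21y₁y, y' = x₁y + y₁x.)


Step 1: Find the fundamental solution (x₁, y₁) of x² - 21y² = 1.
  Expand √21 as a continued fraction. a₀ = ⌊√21⌋ = 4; iterate m_{k+1} = d_k·a_k − m_k, d_{k+1} = (21 − m_{k+1}²)/d_k, a_{k+1} = ⌊(a₀ + m_{k+1})/d_{k+1}⌋ (starting m₀ = 0, d₀ = 1), with convergents p_k = a_k·p_{k-1} + p_{k-2}, q_k = a_k·q_{k-1} + q_{k-2} (p₋₁ = 1, q₋₁ = 0):
  k = 0: a₀ = 4; p₀/q₀ = 4/1; p₀² − 21·q₀² = 16 − 21 = -5.
  k = 1: m = 4, d = 5, a = ⌊(4 + 4)/5⌋ = 1; p/q = (1·4 + 1)/(1·1 + 0) = 5/1; p² − 21·q² = 25 − 21 = 4.
  k = 2: m = 1, d = 4, a = ⌊(4 + 1)/4⌋ = 1; p/q = (1·5 + 4)/(1·1 + 1) = 9/2; p² − 21·q² = 81 − 84 = -3.
  k = 3: m = 3, d = 3, a = ⌊(4 + 3)/3⌋ = 2; p/q = (2·9 + 5)/(2·2 + 1) = 23/5; p² − 21·q² = 529 − 525 = 4.
  k = 4: m = 3, d = 4, a = ⌊(4 + 3)/4⌋ = 1; p/q = (1·23 + 9)/(1·5 + 2) = 32/7; p² − 21·q² = 1024 − 1029 = -5.
  k = 5: m = 1, d = 5, a = ⌊(4 + 1)/5⌋ = 1; p/q = (1·32 + 23)/(1·7 + 5) = 55/12; p² − 21·q² = 3025 − 3024 = 1.
  The first convergent with p² − 21·q² = 1 gives the fundamental solution (x₁, y₁) = (55, 12).
Step 2: Apply the recurrence (x_{n+1}, y_{n+1}) = (x₁x_n + 21y₁y_n, x₁y_n + y₁x_n) repeatedly.
  From (x_1, y_1) = (55, 12): x_2 = 55·55 + 21·12·12 = 6049; y_2 = 55·12 + 12·55 = 1320.
  From (x_2, y_2) = (6049, 1320): x_3 = 55·6049 + 21·12·1320 = 665335; y_3 = 55·1320 + 12·6049 = 145188.
  From (x_3, y_3) = (665335, 145188): x_4 = 55·665335 + 21·12·145188 = 73180801; y_4 = 55·145188 + 12·665335 = 15969360.
Step 3: Verify x_4² - 21·y_4² = 5355429635001601 - 5355429635001600 = 1 (should be 1). ✓

(x_1, y_1) = (55, 12); (x_4, y_4) = (73180801, 15969360).


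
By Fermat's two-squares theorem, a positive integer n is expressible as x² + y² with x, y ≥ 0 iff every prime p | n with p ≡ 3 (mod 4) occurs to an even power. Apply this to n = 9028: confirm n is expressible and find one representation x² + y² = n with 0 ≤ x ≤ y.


Step 1: Factor n = 9028 = 2^2 · 37 · 61.
Step 2: Check the mod-4 condition on each prime factor: 2 = 2 (special); 37 ≡ 1 (mod 4), exponent 1; 61 ≡ 1 (mod 4), exponent 1.
All primes ≡ 3 (mod 4) appear to even exponent (or don't appear), so by the two-squares theorem n IS expressible as a sum of two squares.
Step 3: Build a representation. Group n = k² · m with k = 2 and m = 37 · 61 = 2257 (a product of primes ≡ 1 (mod 4)); a representation of m scales to one of n via (k·x)² + (k·y)² = k²(x² + y²). Each prime p ≡ 1 (mod 4) is itself a sum of two squares; find a² by testing p − a² for a perfect square:
  37: 37 − 1² = 36 = 6² ⇒ 37 = 1² + 6².
  61: 61 − 1² = 60, 61 − 2² = 57, 61 − 3² = 52, 61 − 4² = 45, 61 − 5² = 36 = 6² ⇒ 61 = 5² + 6².
  Combine using the Brahmagupta–Fibonacci identity (a² + b²)(c² + d²) = (ac − bd)² + (ad + bc)² = (ac + bd)² + (ad − bc)²:
  37 · 61 = 2257: from (1² + 6²)(5² + 6²), take (1·5 − 6·6, 1·6 + 6·5) = (5 − 36, 6 + 30) = (-31, 36); dropping signs (only squares matter) gives (31, 36); check 31² + 36² = 961 + 1296 = 2257 ✓.
  Scale by k = 2: (2·31, 2·36) = (62, 72).
Step 4: Order so x ≤ y and verify: 62² + 72² = 3844 + 5184 = 9028 = n. ✓

n = 9028 = 62² + 72² (one valid representation with x ≤ y).


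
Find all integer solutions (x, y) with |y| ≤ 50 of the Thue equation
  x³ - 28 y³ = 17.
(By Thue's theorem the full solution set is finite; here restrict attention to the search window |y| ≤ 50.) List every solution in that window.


The equation is x³ - 28y³ = 17. For fixed y, x³ = 28·y³ + 17, so a solution requires the RHS to be a perfect cube.
Strategy: iterate y from -50 to 50, compute RHS = 28·y³ + 17, and check whether it is a (positive or negative) perfect cube.
Check small values of y:
  y = 0: RHS = 17 is not a perfect cube.
  y = 1: RHS = 45 is not a perfect cube.
  y = -1: RHS = -11 is not a perfect cube.
  y = 2: RHS = 241 is not a perfect cube.
  y = -2: RHS = -207 is not a perfect cube.
  y = 3: RHS = 773 is not a perfect cube.
  y = -3: RHS = -739 is not a perfect cube.
Continuing the search up to |y| = 50 finds no solutions either.
No (x, y) in the scanned range satisfies the equation.

No integer solutions with |y| ≤ 50.


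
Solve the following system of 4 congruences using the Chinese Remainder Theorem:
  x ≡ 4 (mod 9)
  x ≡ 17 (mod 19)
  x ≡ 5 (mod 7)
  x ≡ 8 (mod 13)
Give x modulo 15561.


Product of moduli M = 9 · 19 · 7 · 13 = 15561.
Merge one congruence at a time:
  Start: x ≡ 4 (mod 9).
  Combine with x ≡ 17 (mod 19); new modulus lcm = 171.
    Write x = 4 + 9·t and substitute into x ≡ 17 (mod 19): 9·t ≡ 17 − 4 = 13 (mod 19).
    The inverse of 9 mod 19 is 17 (since 9·17 = 153 = 8·19 + 1), so t ≡ 17·13 = 221 ≡ 12 (mod 19).
    Then x = 4 + 9·12 = 112, valid modulo lcm(9, 19) = 171: x ≡ 112 (mod 171).
  Combine with x ≡ 5 (mod 7); new modulus lcm = 1197.
    Write x = 112 + 171·t and substitute into x ≡ 5 (mod 7): 171·t ≡ 5 − 112 = -107 (mod 7).
    Reduce coefficients mod 7: 3·t ≡ 5 (mod 7).
    The inverse of 3 mod 7 is 5 (since 3·5 = 15 = 2·7 + 1), so t ≡ 5·5 = 25 ≡ 4 (mod 7).
    Then x = 112 + 171·4 = 796, valid modulo lcm(171, 7) = 1197: x ≡ 796 (mod 1197).
  Combine with x ≡ 8 (mod 13); new modulus lcm = 15561.
    Write x = 796 + 1197·t and substitute into x ≡ 8 (mod 13): 1197·t ≡ 8 − 796 = -788 (mod 13).
    Reduce coefficients mod 13: 1·t ≡ 5 (mod 13).
    So t ≡ 5 (mod 13).
    Then x = 796 + 1197·5 = 6781, valid modulo lcm(1197, 13) = 15561: x ≡ 6781 (mod 15561).
Verify against each original: 6781 mod 9 = 4, 6781 mod 19 = 17, 6781 mod 7 = 5, 6781 mod 13 = 8.

x ≡ 6781 (mod 15561).


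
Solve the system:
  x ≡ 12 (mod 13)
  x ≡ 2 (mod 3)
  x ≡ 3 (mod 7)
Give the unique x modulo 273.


Moduli 13, 3, 7 are pairwise coprime; by CRT there is a unique solution modulo M = 13 · 3 · 7 = 273.
Solve pairwise, accumulating the modulus:
  Start with x ≡ 12 (mod 13).
  Combine with x ≡ 2 (mod 3): since gcd(13, 3) = 1, we get a unique residue mod 39.
    Write x = 12 + 13·t and substitute into x ≡ 2 (mod 3): 13·t ≡ 2 − 12 = -10 (mod 3).
    Reduce coefficients mod 3: 1·t ≡ 2 (mod 3).
    So t ≡ 2 (mod 3).
    Then x = 12 + 13·2 = 38, valid modulo lcm(13, 3) = 39: x ≡ 38 (mod 39).
  Combine with x ≡ 3 (mod 7): since gcd(39, 7) = 1, we get a unique residue mod 273.
    Write x = 38 + 39·t and substitute into x ≡ 3 (mod 7): 39·t ≡ 3 − 38 = -35 (mod 7).
    Reduce coefficients mod 7: 4·t ≡ 0 (mod 7).
    The inverse of 4 mod 7 is 2 (since 4·2 = 8 = 1·7 + 1), so t ≡ 2·0 = 0 ≡ 0 (mod 7).
    Then x = 38 + 39·0 = 38, valid modulo lcm(39, 7) = 273: x ≡ 38 (mod 273).
Verify: 38 mod 13 = 12 ✓, 38 mod 3 = 2 ✓, 38 mod 7 = 3 ✓.

x ≡ 38 (mod 273).


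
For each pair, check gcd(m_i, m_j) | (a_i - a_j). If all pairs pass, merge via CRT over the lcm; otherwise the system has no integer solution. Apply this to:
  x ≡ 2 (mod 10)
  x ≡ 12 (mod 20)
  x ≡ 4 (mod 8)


Moduli 10, 20, 8 are not pairwise coprime, so CRT works modulo lcm(m_i) when all pairwise compatibility conditions hold.
Pairwise compatibility: gcd(m_i, m_j) must divide a_i - a_j for every pair.
Merge one congruence at a time:
  Start: x ≡ 2 (mod 10).
  Combine with x ≡ 12 (mod 20): gcd(10, 20) = 10; 12 - 2 = 10, which IS divisible by 10, so compatible.
    Write x = 2 + 10·t and substitute into x ≡ 12 (mod 20): 10·t ≡ 12 − 2 = 10 (mod 20).
    Divide the congruence (and modulus) by g = 10: 1·t ≡ 1 (mod 2).
    So t ≡ 1 (mod 2).
    Then x = 2 + 10·1 = 12, valid modulo lcm(10, 20) = 20: x ≡ 12 (mod 20).
  Combine with x ≡ 4 (mod 8): gcd(20, 8) = 4; 4 - 12 = -8, which IS divisible by 4, so compatible.
    Write x = 12 + 20·t and substitute into x ≡ 4 (mod 8): 20·t ≡ 4 − 12 = -8 (mod 8).
    Divide the congruence (and modulus) by g = 4: 5·t ≡ -2 (mod 2).
    Reduce coefficients mod 2: 1·t ≡ 0 (mod 2).
    So t ≡ 0 (mod 2).
    Then x = 12 + 20·0 = 12, valid modulo lcm(20, 8) = 40: x ≡ 12 (mod 40).
Verify: 12 mod 10 = 2, 12 mod 20 = 12, 12 mod 8 = 4.

x ≡ 12 (mod 40).


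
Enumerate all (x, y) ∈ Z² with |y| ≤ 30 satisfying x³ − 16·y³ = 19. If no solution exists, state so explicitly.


The equation is x³ - 16y³ = 19. For fixed y, x³ = 16·y³ + 19, so a solution requires the RHS to be a perfect cube.
Strategy: iterate y from -30 to 30, compute RHS = 16·y³ + 19, and check whether it is a (positive or negative) perfect cube.
Check small values of y:
  y = 0: RHS = 19 is not a perfect cube.
  y = 1: RHS = 35 is not a perfect cube.
  y = -1: RHS = 3 is not a perfect cube.
  y = 2: RHS = 147 is not a perfect cube.
  y = -2: RHS = -109 is not a perfect cube.
  y = 3: RHS = 451 is not a perfect cube.
  y = -3: RHS = -413 is not a perfect cube.
Continuing the search up to |y| = 30 finds no solutions either.
No (x, y) in the scanned range satisfies the equation.

No integer solutions with |y| ≤ 30.


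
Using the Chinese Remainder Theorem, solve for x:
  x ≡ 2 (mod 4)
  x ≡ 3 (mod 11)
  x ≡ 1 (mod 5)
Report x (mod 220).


Moduli 4, 11, 5 are pairwise coprime; by CRT there is a unique solution modulo M = 4 · 11 · 5 = 220.
Solve pairwise, accumulating the modulus:
  Start with x ≡ 2 (mod 4).
  Combine with x ≡ 3 (mod 11): since gcd(4, 11) = 1, we get a unique residue mod 44.
    Write x = 2 + 4·t and substitute into x ≡ 3 (mod 11): 4·t ≡ 3 − 2 = 1 (mod 11).
    The inverse of 4 mod 11 is 3 (since 4·3 = 12 = 1·11 + 1), so t ≡ 3·1 = 3 ≡ 3 (mod 11).
    Then x = 2 + 4·3 = 14, valid modulo lcm(4, 11) = 44: x ≡ 14 (mod 44).
  Combine with x ≡ 1 (mod 5): since gcd(44, 5) = 1, we get a unique residue mod 220.
    Write x = 14 + 44·t and substitute into x ≡ 1 (mod 5): 44·t ≡ 1 − 14 = -13 (mod 5).
    Reduce coefficients mod 5: 4·t ≡ 2 (mod 5).
    The inverse of 4 mod 5 is 4 (since 4·4 = 16 = 3·5 + 1), so t ≡ 4·2 = 8 ≡ 3 (mod 5).
    Then x = 14 + 44·3 = 146, valid modulo lcm(44, 5) = 220: x ≡ 146 (mod 220).
Verify: 146 mod 4 = 2 ✓, 146 mod 11 = 3 ✓, 146 mod 5 = 1 ✓.

x ≡ 146 (mod 220).


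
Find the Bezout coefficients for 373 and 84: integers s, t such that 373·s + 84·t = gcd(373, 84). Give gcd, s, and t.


Euclidean algorithm on (373, 84) — divide until remainder is 0:
  373 = 4 · 84 + 37
  84 = 2 · 37 + 10
  37 = 3 · 10 + 7
  10 = 1 · 7 + 3
  7 = 2 · 3 + 1
  3 = 3 · 1 + 0
gcd(373, 84) = 1.
Track Bezout coefficients alongside the remainders: start with r₀ = 373 = a·1 + b·0 (s = 1, t = 0) and r₁ = 84 = a·0 + b·1 (s = 0, t = 1); each new remainder r_{k+1} = r_{k-1} − q_k·r_k inherits s_{k+1} = s_{k-1} − q_k·s_k, t_{k+1} = t_{k-1} − q_k·t_k, so r_k = a·s_k + b·t_k at every step:
  q = 4: r = 37, s = 1 − 4·0 = 1, t = 0 − 4·1 = -4  (check: 373·1 + 84·(-4) = 37)
  q = 2: r = 10, s = 0 − 2·1 = -2, t = 1 − 2·(-4) = 9  (check: 373·(-2) + 84·9 = 10)
  q = 3: r = 7, s = 1 − 3·(-2) = 7, t = -4 − 3·9 = -31  (check: 373·7 + 84·(-31) = 7)
  q = 1: r = 3, s = -2 − 1·7 = -9, t = 9 − 1·(-31) = 40  (check: 373·(-9) + 84·40 = 3)
  q = 2: r = 1, s = 7 − 2·(-9) = 25, t = -31 − 2·40 = -111  (check: 373·25 + 84·(-111) = 1)
The row with r = 1 (the gcd) gives the Bezout coefficients s = 25, t = -111.
Result: 373 · (25) + 84 · (-111) = 1.

gcd(373, 84) = 1; s = 25, t = -111 (check: 373·25 + 84·(-111) = 1).


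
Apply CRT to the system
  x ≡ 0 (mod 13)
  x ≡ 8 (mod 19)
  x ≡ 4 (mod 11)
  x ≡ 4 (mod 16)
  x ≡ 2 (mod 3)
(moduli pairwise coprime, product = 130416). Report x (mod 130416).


Product of moduli M = 13 · 19 · 11 · 16 · 3 = 130416.
Merge one congruence at a time:
  Start: x ≡ 0 (mod 13).
  Combine with x ≡ 8 (mod 19); new modulus lcm = 247.
    Write x = 0 + 13·t and substitute into x ≡ 8 (mod 19): 13·t ≡ 8 − 0 = 8 (mod 19).
    The inverse of 13 mod 19 is 3 (since 13·3 = 39 = 2·19 + 1), so t ≡ 3·8 = 24 ≡ 5 (mod 19).
    Then x = 0 + 13·5 = 65, valid modulo lcm(13, 19) = 247: x ≡ 65 (mod 247).
  Combine with x ≡ 4 (mod 11); new modulus lcm = 2717.
    Write x = 65 + 247·t and substitute into x ≡ 4 (mod 11): 247·t ≡ 4 − 65 = -61 (mod 11).
    Reduce coefficients mod 11: 5·t ≡ 5 (mod 11).
    The inverse of 5 mod 11 is 9 (since 5·9 = 45 = 4·11 + 1), so t ≡ 9·5 = 45 ≡ 1 (mod 11).
    Then x = 65 + 247·1 = 312, valid modulo lcm(247, 11) = 2717: x ≡ 312 (mod 2717).
  Combine with x ≡ 4 (mod 16); new modulus lcm = 43472.
    Write x = 312 + 2717·t and substitute into x ≡ 4 (mod 16): 2717·t ≡ 4 − 312 = -308 (mod 16).
    Reduce coefficients mod 16: 13·t ≡ 12 (mod 16).
    The inverse of 13 mod 16 is 5 (since 13·5 = 65 = 4·16 + 1), so t ≡ 5·12 = 60 ≡ 12 (mod 16).
    Then x = 312 + 2717·12 = 32916, valid modulo lcm(2717, 16) = 43472: x ≡ 32916 (mod 43472).
  Combine with x ≡ 2 (mod 3); new modulus lcm = 130416.
    Write x = 32916 + 43472·t and substitute into x ≡ 2 (mod 3): 43472·t ≡ 2 − 32916 = -32914 (mod 3).
    Reduce coefficients mod 3: 2·t ≡ 2 (mod 3).
    The inverse of 2 mod 3 is 2 (since 2·2 = 4 = 1·3 + 1), so t ≡ 2·2 = 4 ≡ 1 (mod 3).
    Then x = 32916 + 43472·1 = 76388, valid modulo lcm(43472, 3) = 130416: x ≡ 76388 (mod 130416).
Verify against each original: 76388 mod 13 = 0, 76388 mod 19 = 8, 76388 mod 11 = 4, 76388 mod 16 = 4, 76388 mod 3 = 2.

x ≡ 76388 (mod 130416).


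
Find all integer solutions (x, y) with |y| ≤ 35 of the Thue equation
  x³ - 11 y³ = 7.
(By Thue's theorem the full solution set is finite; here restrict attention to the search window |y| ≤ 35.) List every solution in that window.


The equation is x³ - 11y³ = 7. For fixed y, x³ = 11·y³ + 7, so a solution requires the RHS to be a perfect cube.
Strategy: iterate y from -35 to 35, compute RHS = 11·y³ + 7, and check whether it is a (positive or negative) perfect cube.
Check small values of y:
  y = 0: RHS = 7 is not a perfect cube.
  y = 1: RHS = 18 is not a perfect cube.
  y = -1: RHS = -4 is not a perfect cube.
  y = 2: RHS = 95 is not a perfect cube.
  y = -2: RHS = -81 is not a perfect cube.
  y = 3: RHS = 304 is not a perfect cube.
  y = -3: RHS = -290 is not a perfect cube.
Continuing the search up to |y| = 35 finds no solutions either.
No (x, y) in the scanned range satisfies the equation.

No integer solutions with |y| ≤ 35.


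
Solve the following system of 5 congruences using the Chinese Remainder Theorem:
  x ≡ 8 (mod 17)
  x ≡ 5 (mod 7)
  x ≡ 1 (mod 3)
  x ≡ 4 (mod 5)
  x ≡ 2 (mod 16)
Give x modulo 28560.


Product of moduli M = 17 · 7 · 3 · 5 · 16 = 28560.
Merge one congruence at a time:
  Start: x ≡ 8 (mod 17).
  Combine with x ≡ 5 (mod 7); new modulus lcm = 119.
    Write x = 8 + 17·t and substitute into x ≡ 5 (mod 7): 17·t ≡ 5 − 8 = -3 (mod 7).
    Reduce coefficients mod 7: 3·t ≡ 4 (mod 7).
    The inverse of 3 mod 7 is 5 (since 3·5 = 15 = 2·7 + 1), so t ≡ 5·4 = 20 ≡ 6 (mod 7).
    Then x = 8 + 17·6 = 110, valid modulo lcm(17, 7) = 119: x ≡ 110 (mod 119).
  Combine with x ≡ 1 (mod 3); new modulus lcm = 357.
    Write x = 110 + 119·t and substitute into x ≡ 1 (mod 3): 119·t ≡ 1 − 110 = -109 (mod 3).
    Reduce coefficients mod 3: 2·t ≡ 2 (mod 3).
    The inverse of 2 mod 3 is 2 (since 2·2 = 4 = 1·3 + 1), so t ≡ 2·2 = 4 ≡ 1 (mod 3).
    Then x = 110 + 119·1 = 229, valid modulo lcm(119, 3) = 357: x ≡ 229 (mod 357).
  Combine with x ≡ 4 (mod 5); new modulus lcm = 1785.
    Write x = 229 + 357·t and substitute into x ≡ 4 (mod 5): 357·t ≡ 4 − 229 = -225 (mod 5).
    Reduce coefficients mod 5: 2·t ≡ 0 (mod 5).
    The inverse of 2 mod 5 is 3 (since 2·3 = 6 = 1·5 + 1), so t ≡ 3·0 = 0 ≡ 0 (mod 5).
    Then x = 229 + 357·0 = 229, valid modulo lcm(357, 5) = 1785: x ≡ 229 (mod 1785).
  Combine with x ≡ 2 (mod 16); new modulus lcm = 28560.
    Write x = 229 + 1785·t and substitute into x ≡ 2 (mod 16): 1785·t ≡ 2 − 229 = -227 (mod 16).
    Reduce coefficients mod 16: 9·t ≡ 13 (mod 16).
    The inverse of 9 mod 16 is 9 (since 9·9 = 81 = 5·16 + 1), so t ≡ 9·13 = 117 ≡ 5 (mod 16).
    Then x = 229 + 1785·5 = 9154, valid modulo lcm(1785, 16) = 28560: x ≡ 9154 (mod 28560).
Verify against each original: 9154 mod 17 = 8, 9154 mod 7 = 5, 9154 mod 3 = 1, 9154 mod 5 = 4, 9154 mod 16 = 2.

x ≡ 9154 (mod 28560).


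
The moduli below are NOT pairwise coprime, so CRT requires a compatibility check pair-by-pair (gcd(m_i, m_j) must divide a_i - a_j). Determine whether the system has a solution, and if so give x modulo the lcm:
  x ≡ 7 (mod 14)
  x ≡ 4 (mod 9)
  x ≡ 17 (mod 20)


Moduli 14, 9, 20 are not pairwise coprime, so CRT works modulo lcm(m_i) when all pairwise compatibility conditions hold.
Pairwise compatibility: gcd(m_i, m_j) must divide a_i - a_j for every pair.
Merge one congruence at a time:
  Start: x ≡ 7 (mod 14).
  Combine with x ≡ 4 (mod 9): gcd(14, 9) = 1; 4 - 7 = -3, which IS divisible by 1, so compatible.
    Write x = 7 + 14·t and substitute into x ≡ 4 (mod 9): 14·t ≡ 4 − 7 = -3 (mod 9).
    Reduce coefficients mod 9: 5·t ≡ 6 (mod 9).
    The inverse of 5 mod 9 is 2 (since 5·2 = 10 = 1·9 + 1), so t ≡ 2·6 = 12 ≡ 3 (mod 9).
    Then x = 7 + 14·3 = 49, valid modulo lcm(14, 9) = 126: x ≡ 49 (mod 126).
  Combine with x ≡ 17 (mod 20): gcd(126, 20) = 2; 17 - 49 = -32, which IS divisible by 2, so compatible.
    Write x = 49 + 126·t and substitute into x ≡ 17 (mod 20): 126·t ≡ 17 − 49 = -32 (mod 20).
    Divide the congruence (and modulus) by g = 2: 63·t ≡ -16 (mod 10).
    Reduce coefficients mod 10: 3·t ≡ 4 (mod 10).
    The inverse of 3 mod 10 is 7 (since 3·7 = 21 = 2·10 + 1), so t ≡ 7·4 = 28 ≡ 8 (mod 10).
    Then x = 49 + 126·8 = 1057, valid modulo lcm(126, 20) = 1260: x ≡ 1057 (mod 1260).
Verify: 1057 mod 14 = 7, 1057 mod 9 = 4, 1057 mod 20 = 17.

x ≡ 1057 (mod 1260).


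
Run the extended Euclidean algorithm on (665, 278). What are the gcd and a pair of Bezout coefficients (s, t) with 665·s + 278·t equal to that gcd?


Euclidean algorithm on (665, 278) — divide until remainder is 0:
  665 = 2 · 278 + 109
  278 = 2 · 109 + 60
  109 = 1 · 60 + 49
  60 = 1 · 49 + 11
  49 = 4 · 11 + 5
  11 = 2 · 5 + 1
  5 = 5 · 1 + 0
gcd(665, 278) = 1.
Track Bezout coefficients alongside the remainders: start with r₀ = 665 = a·1 + b·0 (s = 1, t = 0) and r₁ = 278 = a·0 + b·1 (s = 0, t = 1); each new remainder r_{k+1} = r_{k-1} − q_k·r_k inherits s_{k+1} = s_{k-1} − q_k·s_k, t_{k+1} = t_{k-1} − q_k·t_k, so r_k = a·s_k + b·t_k at every step:
  q = 2: r = 109, s = 1 − 2·0 = 1, t = 0 − 2·1 = -2  (check: 665·1 + 278·(-2) = 109)
  q = 2: r = 60, s = 0 − 2·1 = -2, t = 1 − 2·(-2) = 5  (check: 665·(-2) + 278·5 = 60)
  q = 1: r = 49, s = 1 − 1·(-2) = 3, t = -2 − 1·5 = -7  (check: 665·3 + 278·(-7) = 49)
  q = 1: r = 11, s = -2 − 1·3 = -5, t = 5 − 1·(-7) = 12  (check: 665·(-5) + 278·12 = 11)
  q = 4: r = 5, s = 3 − 4·(-5) = 23, t = -7 − 4·12 = -55  (check: 665·23 + 278·(-55) = 5)
  q = 2: r = 1, s = -5 − 2·23 = -51, t = 12 − 2·(-55) = 122  (check: 665·(-51) + 278·122 = 1)
The row with r = 1 (the gcd) gives the Bezout coefficients s = -51, t = 122.
Result: 665 · (-51) + 278 · (122) = 1.

gcd(665, 278) = 1; s = -51, t = 122 (check: 665·(-51) + 278·122 = 1).


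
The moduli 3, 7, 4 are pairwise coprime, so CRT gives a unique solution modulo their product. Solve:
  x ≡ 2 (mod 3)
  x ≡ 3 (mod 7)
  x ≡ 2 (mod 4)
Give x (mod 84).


Moduli 3, 7, 4 are pairwise coprime; by CRT there is a unique solution modulo M = 3 · 7 · 4 = 84.
Solve pairwise, accumulating the modulus:
  Start with x ≡ 2 (mod 3).
  Combine with x ≡ 3 (mod 7): since gcd(3, 7) = 1, we get a unique residue mod 21.
    Write x = 2 + 3·t and substitute into x ≡ 3 (mod 7): 3·t ≡ 3 − 2 = 1 (mod 7).
    The inverse of 3 mod 7 is 5 (since 3·5 = 15 = 2·7 + 1), so t ≡ 5·1 = 5 ≡ 5 (mod 7).
    Then x = 2 + 3·5 = 17, valid modulo lcm(3, 7) = 21: x ≡ 17 (mod 21).
  Combine with x ≡ 2 (mod 4): since gcd(21, 4) = 1, we get a unique residue mod 84.
    Write x = 17 + 21·t and substitute into x ≡ 2 (mod 4): 21·t ≡ 2 − 17 = -15 (mod 4).
    Reduce coefficients mod 4: 1·t ≡ 1 (mod 4).
    So t ≡ 1 (mod 4).
    Then x = 17 + 21·1 = 38, valid modulo lcm(21, 4) = 84: x ≡ 38 (mod 84).
Verify: 38 mod 3 = 2 ✓, 38 mod 7 = 3 ✓, 38 mod 4 = 2 ✓.

x ≡ 38 (mod 84).


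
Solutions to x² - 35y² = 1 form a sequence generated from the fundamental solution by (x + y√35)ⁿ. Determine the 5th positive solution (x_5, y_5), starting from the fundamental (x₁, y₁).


Step 1: Find the fundamental solution (x₁, y₁) of x² - 35y² = 1.
  Expand √35 as a continued fraction. a₀ = ⌊√35⌋ = 5; iterate m_{k+1} = d_k·a_k − m_k, d_{k+1} = (35 − m_{k+1}²)/d_k, a_{k+1} = ⌊(a₀ + m_{k+1})/d_{k+1}⌋ (starting m₀ = 0, d₀ = 1), with convergents p_k = a_k·p_{k-1} + p_{k-2}, q_k = a_k·q_{k-1} + q_{k-2} (p₋₁ = 1, q₋₁ = 0):
  k = 0: a₀ = 5; p₀/q₀ = 5/1; p₀² − 35·q₀² = 25 − 35 = -10.
  k = 1: m = 5, d = 10, a = ⌊(5 + 5)/10⌋ = 1; p/q = (1·5 + 1)/(1·1 + 0) = 6/1; p² − 35·q² = 36 − 35 = 1.
  The first convergent with p² − 35·q² = 1 gives the fundamental solution (x₁, y₁) = (6, 1).
Step 2: Apply the recurrence (x_{n+1}, y_{n+1}) = (x₁x_n + 35y₁y_n, x₁y_n + y₁x_n) repeatedly.
  From (x_1, y_1) = (6, 1): x_2 = 6·6 + 35·1·1 = 71; y_2 = 6·1 + 1·6 = 12.
  From (x_2, y_2) = (71, 12): x_3 = 6·71 + 35·1·12 = 846; y_3 = 6·12 + 1·71 = 143.
  From (x_3, y_3) = (846, 143): x_4 = 6·846 + 35·1·143 = 10081; y_4 = 6·143 + 1·846 = 1704.
  From (x_4, y_4) = (10081, 1704): x_5 = 6·10081 + 35·1·1704 = 120126; y_5 = 6·1704 + 1·10081 = 20305.
Step 3: Verify x_5² - 35·y_5² = 14430255876 - 14430255875 = 1 (should be 1). ✓

(x_1, y_1) = (6, 1); (x_5, y_5) = (120126, 20305).


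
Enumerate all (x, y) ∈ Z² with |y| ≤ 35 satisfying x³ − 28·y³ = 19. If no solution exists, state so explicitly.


The equation is x³ - 28y³ = 19. For fixed y, x³ = 28·y³ + 19, so a solution requires the RHS to be a perfect cube.
Strategy: iterate y from -35 to 35, compute RHS = 28·y³ + 19, and check whether it is a (positive or negative) perfect cube.
Check small values of y:
  y = 0: RHS = 19 is not a perfect cube.
  y = 1: RHS = 47 is not a perfect cube.
  y = -1: RHS = -9 is not a perfect cube.
  y = 2: RHS = 243 is not a perfect cube.
  y = -2: RHS = -205 is not a perfect cube.
  y = 3: RHS = 775 is not a perfect cube.
  y = -3: RHS = -737 is not a perfect cube.
Continuing the search up to |y| = 35 finds no solutions either.
No (x, y) in the scanned range satisfies the equation.

No integer solutions with |y| ≤ 35.


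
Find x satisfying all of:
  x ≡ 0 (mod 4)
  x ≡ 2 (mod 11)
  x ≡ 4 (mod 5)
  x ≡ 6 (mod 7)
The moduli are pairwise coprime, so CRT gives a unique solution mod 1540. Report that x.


Product of moduli M = 4 · 11 · 5 · 7 = 1540.
Merge one congruence at a time:
  Start: x ≡ 0 (mod 4).
  Combine with x ≡ 2 (mod 11); new modulus lcm = 44.
    Write x = 0 + 4·t and substitute into x ≡ 2 (mod 11): 4·t ≡ 2 − 0 = 2 (mod 11).
    The inverse of 4 mod 11 is 3 (since 4·3 = 12 = 1·11 + 1), so t ≡ 3·2 = 6 ≡ 6 (mod 11).
    Then x = 0 + 4·6 = 24, valid modulo lcm(4, 11) = 44: x ≡ 24 (mod 44).
  Combine with x ≡ 4 (mod 5); new modulus lcm = 220.
    Write x = 24 + 44·t and substitute into x ≡ 4 (mod 5): 44·t ≡ 4 − 24 = -20 (mod 5).
    Reduce coefficients mod 5: 4·t ≡ 0 (mod 5).
    The inverse of 4 mod 5 is 4 (since 4·4 = 16 = 3·5 + 1), so t ≡ 4·0 = 0 ≡ 0 (mod 5).
    Then x = 24 + 44·0 = 24, valid modulo lcm(44, 5) = 220: x ≡ 24 (mod 220).
  Combine with x ≡ 6 (mod 7); new modulus lcm = 1540.
    Write x = 24 + 220·t and substitute into x ≡ 6 (mod 7): 220·t ≡ 6 − 24 = -18 (mod 7).
    Reduce coefficients mod 7: 3·t ≡ 3 (mod 7).
    The inverse of 3 mod 7 is 5 (since 3·5 = 15 = 2·7 + 1), so t ≡ 5·3 = 15 ≡ 1 (mod 7).
    Then x = 24 + 220·1 = 244, valid modulo lcm(220, 7) = 1540: x ≡ 244 (mod 1540).
Verify against each original: 244 mod 4 = 0, 244 mod 11 = 2, 244 mod 5 = 4, 244 mod 7 = 6.

x ≡ 244 (mod 1540).


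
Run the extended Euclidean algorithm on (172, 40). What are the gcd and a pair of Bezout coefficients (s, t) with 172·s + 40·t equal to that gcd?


Euclidean algorithm on (172, 40) — divide until remainder is 0:
  172 = 4 · 40 + 12
  40 = 3 · 12 + 4
  12 = 3 · 4 + 0
gcd(172, 40) = 4.
Track Bezout coefficients alongside the remainders: start with r₀ = 172 = a·1 + b·0 (s = 1, t = 0) and r₁ = 40 = a·0 + b·1 (s = 0, t = 1); each new remainder r_{k+1} = r_{k-1} − q_k·r_k inherits s_{k+1} = s_{k-1} − q_k·s_k, t_{k+1} = t_{k-1} − q_k·t_k, so r_k = a·s_k + b·t_k at every step:
  q = 4: r = 12, s = 1 − 4·0 = 1, t = 0 − 4·1 = -4  (check: 172·1 + 40·(-4) = 12)
  q = 3: r = 4, s = 0 − 3·1 = -3, t = 1 − 3·(-4) = 13  (check: 172·(-3) + 40·13 = 4)
The row with r = 4 (the gcd) gives the Bezout coefficients s = -3, t = 13.
Result: 172 · (-3) + 40 · (13) = 4.

gcd(172, 40) = 4; s = -3, t = 13 (check: 172·(-3) + 40·13 = 4).


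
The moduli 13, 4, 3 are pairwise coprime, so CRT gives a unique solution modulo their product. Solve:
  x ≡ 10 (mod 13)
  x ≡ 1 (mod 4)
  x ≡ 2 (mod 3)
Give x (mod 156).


Moduli 13, 4, 3 are pairwise coprime; by CRT there is a unique solution modulo M = 13 · 4 · 3 = 156.
Solve pairwise, accumulating the modulus:
  Start with x ≡ 10 (mod 13).
  Combine with x ≡ 1 (mod 4): since gcd(13, 4) = 1, we get a unique residue mod 52.
    Write x = 10 + 13·t and substitute into x ≡ 1 (mod 4): 13·t ≡ 1 − 10 = -9 (mod 4).
    Reduce coefficients mod 4: 1·t ≡ 3 (mod 4).
    So t ≡ 3 (mod 4).
    Then x = 10 + 13·3 = 49, valid modulo lcm(13, 4) = 52: x ≡ 49 (mod 52).
  Combine with x ≡ 2 (mod 3): since gcd(52, 3) = 1, we get a unique residue mod 156.
    Write x = 49 + 52·t and substitute into x ≡ 2 (mod 3): 52·t ≡ 2 − 49 = -47 (mod 3).
    Reduce coefficients mod 3: 1·t ≡ 1 (mod 3).
    So t ≡ 1 (mod 3).
    Then x = 49 + 52·1 = 101, valid modulo lcm(52, 3) = 156: x ≡ 101 (mod 156).
Verify: 101 mod 13 = 10 ✓, 101 mod 4 = 1 ✓, 101 mod 3 = 2 ✓.

x ≡ 101 (mod 156).


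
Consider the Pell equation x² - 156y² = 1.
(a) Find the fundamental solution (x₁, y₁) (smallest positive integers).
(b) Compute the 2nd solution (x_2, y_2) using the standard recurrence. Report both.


Step 1: Find the fundamental solution (x₁, y₁) of x² - 156y² = 1.
  Expand √156 as a continued fraction. a₀ = ⌊√156⌋ = 12; iterate m_{k+1} = d_k·a_k − m_k, d_{k+1} = (156 − m_{k+1}²)/d_k, a_{k+1} = ⌊(a₀ + m_{k+1})/d_{k+1}⌋ (starting m₀ = 0, d₀ = 1), with convergents p_k = a_k·p_{k-1} + p_{k-2}, q_k = a_k·q_{k-1} + q_{k-2} (p₋₁ = 1, q₋₁ = 0):
  k = 0: a₀ = 12; p₀/q₀ = 12/1; p₀² − 156·q₀² = 144 − 156 = -12.
  k = 1: m = 12, d = 12, a = ⌊(12 + 12)/12⌋ = 2; p/q = (2·12 + 1)/(2·1 + 0) = 25/2; p² − 156·q² = 625 − 624 = 1.
  The first convergent with p² − 156·q² = 1 gives the fundamental solution (x₁, y₁) = (25, 2).
Step 2: Apply the recurrence (x_{n+1}, y_{n+1}) = (x₁x_n + 156y₁y_n, x₁y_n + y₁x_n) repeatedly.
  From (x_1, y_1) = (25, 2): x_2 = 25·25 + 156·2·2 = 1249; y_2 = 25·2 + 2·25 = 100.
Step 3: Verify x_2² - 156·y_2² = 1560001 - 1560000 = 1 (should be 1). ✓

(x_1, y_1) = (25, 2); (x_2, y_2) = (1249, 100).


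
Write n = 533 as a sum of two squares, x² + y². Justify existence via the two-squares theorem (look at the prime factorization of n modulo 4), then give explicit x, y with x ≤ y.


Step 1: Factor n = 533 = 13 · 41.
Step 2: Check the mod-4 condition on each prime factor: 13 ≡ 1 (mod 4), exponent 1; 41 ≡ 1 (mod 4), exponent 1.
All primes ≡ 3 (mod 4) appear to even exponent (or don't appear), so by the two-squares theorem n IS expressible as a sum of two squares.
Step 3: Build a representation. Here n = 13 · 41 is a product of primes ≡ 1 (mod 4). Each prime p ≡ 1 (mod 4) is itself a sum of two squares; find a² by testing p − a² for a perfect square:
  13: 13 − 1² = 12, 13 − 2² = 9 = 3² ⇒ 13 = 2² + 3².
  41: 41 − 1² = 40, 41 − 2² = 37, 41 − 3² = 32, 41 − 4² = 25 = 5² ⇒ 41 = 4² + 5².
  Combine using the Brahmagupta–Fibonacci identity (a² + b²)(c² + d²) = (ac − bd)² + (ad + bc)² = (ac + bd)² + (ad − bc)²:
  13 · 41 = 533: from (2² + 3²)(4² + 5²), take (2·4 − 3·5, 2·5 + 3·4) = (8 − 15, 10 + 12) = (-7, 22); dropping signs (only squares matter) gives (7, 22); check 7² + 22² = 49 + 484 = 533 ✓.
Step 4: Order so x ≤ y and verify: 7² + 22² = 49 + 484 = 533 = n. ✓

n = 533 = 7² + 22² (one valid representation with x ≤ y).


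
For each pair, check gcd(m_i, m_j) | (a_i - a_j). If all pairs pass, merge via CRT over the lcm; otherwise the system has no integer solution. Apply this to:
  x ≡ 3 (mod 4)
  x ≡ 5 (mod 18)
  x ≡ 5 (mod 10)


Moduli 4, 18, 10 are not pairwise coprime, so CRT works modulo lcm(m_i) when all pairwise compatibility conditions hold.
Pairwise compatibility: gcd(m_i, m_j) must divide a_i - a_j for every pair.
Merge one congruence at a time:
  Start: x ≡ 3 (mod 4).
  Combine with x ≡ 5 (mod 18): gcd(4, 18) = 2; 5 - 3 = 2, which IS divisible by 2, so compatible.
    Write x = 3 + 4·t and substitute into x ≡ 5 (mod 18): 4·t ≡ 5 − 3 = 2 (mod 18).
    Divide the congruence (and modulus) by g = 2: 2·t ≡ 1 (mod 9).
    The inverse of 2 mod 9 is 5 (since 2·5 = 10 = 1·9 + 1), so t ≡ 5·1 = 5 ≡ 5 (mod 9).
    Then x = 3 + 4·5 = 23, valid modulo lcm(4, 18) = 36: x ≡ 23 (mod 36).
  Combine with x ≡ 5 (mod 10): gcd(36, 10) = 2; 5 - 23 = -18, which IS divisible by 2, so compatible.
    Write x = 23 + 36·t and substitute into x ≡ 5 (mod 10): 36·t ≡ 5 − 23 = -18 (mod 10).
    Divide the congruence (and modulus) by g = 2: 18·t ≡ -9 (mod 5).
    Reduce coefficients mod 5: 3·t ≡ 1 (mod 5).
    The inverse of 3 mod 5 is 2 (since 3·2 = 6 = 1·5 + 1), so t ≡ 2·1 = 2 ≡ 2 (mod 5).
    Then x = 23 + 36·2 = 95, valid modulo lcm(36, 10) = 180: x ≡ 95 (mod 180).
Verify: 95 mod 4 = 3, 95 mod 18 = 5, 95 mod 10 = 5.

x ≡ 95 (mod 180).


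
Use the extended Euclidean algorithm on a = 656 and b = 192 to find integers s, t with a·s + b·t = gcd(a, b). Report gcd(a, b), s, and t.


Euclidean algorithm on (656, 192) — divide until remainder is 0:
  656 = 3 · 192 + 80
  192 = 2 · 80 + 32
  80 = 2 · 32 + 16
  32 = 2 · 16 + 0
gcd(656, 192) = 16.
Track Bezout coefficients alongside the remainders: start with r₀ = 656 = a·1 + b·0 (s = 1, t = 0) and r₁ = 192 = a·0 + b·1 (s = 0, t = 1); each new remainder r_{k+1} = r_{k-1} − q_k·r_k inherits s_{k+1} = s_{k-1} − q_k·s_k, t_{k+1} = t_{k-1} − q_k·t_k, so r_k = a·s_k + b·t_k at every step:
  q = 3: r = 80, s = 1 − 3·0 = 1, t = 0 − 3·1 = -3  (check: 656·1 + 192·(-3) = 80)
  q = 2: r = 32, s = 0 − 2·1 = -2, t = 1 − 2·(-3) = 7  (check: 656·(-2) + 192·7 = 32)
  q = 2: r = 16, s = 1 − 2·(-2) = 5, t = -3 − 2·7 = -17  (check: 656·5 + 192·(-17) = 16)
The row with r = 16 (the gcd) gives the Bezout coefficients s = 5, t = -17.
Result: 656 · (5) + 192 · (-17) = 16.

gcd(656, 192) = 16; s = 5, t = -17 (check: 656·5 + 192·(-17) = 16).


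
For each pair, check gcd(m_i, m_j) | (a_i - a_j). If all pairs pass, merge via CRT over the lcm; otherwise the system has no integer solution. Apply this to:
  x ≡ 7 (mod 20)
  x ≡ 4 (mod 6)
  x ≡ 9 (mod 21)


Moduli 20, 6, 21 are not pairwise coprime, so CRT works modulo lcm(m_i) when all pairwise compatibility conditions hold.
Pairwise compatibility: gcd(m_i, m_j) must divide a_i - a_j for every pair.
Merge one congruence at a time:
  Start: x ≡ 7 (mod 20).
  Combine with x ≡ 4 (mod 6): gcd(20, 6) = 2, and 4 - 7 = -3 is NOT divisible by 2.
    ⇒ system is inconsistent (no integer solution).

No solution (the system is inconsistent).


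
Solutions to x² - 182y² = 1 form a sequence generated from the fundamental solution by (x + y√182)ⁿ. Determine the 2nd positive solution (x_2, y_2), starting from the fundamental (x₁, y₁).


Step 1: Find the fundamental solution (x₁, y₁) of x² - 182y² = 1.
  Expand √182 as a continued fraction. a₀ = ⌊√182⌋ = 13; iterate m_{k+1} = d_k·a_k − m_k, d_{k+1} = (182 − m_{k+1}²)/d_k, a_{k+1} = ⌊(a₀ + m_{k+1})/d_{k+1}⌋ (starting m₀ = 0, d₀ = 1), with convergents p_k = a_k·p_{k-1} + p_{k-2}, q_k = a_k·q_{k-1} + q_{k-2} (p₋₁ = 1, q₋₁ = 0):
  k = 0: a₀ = 13; p₀/q₀ = 13/1; p₀² − 182·q₀² = 169 − 182 = -13.
  k = 1: m = 13, d = 13, a = ⌊(13 + 13)/13⌋ = 2; p/q = (2·13 + 1)/(2·1 + 0) = 27/2; p² − 182·q² = 729 − 728 = 1.
  The first convergent with p² − 182·q² = 1 gives the fundamental solution (x₁, y₁) = (27, 2).
Step 2: Apply the recurrence (x_{n+1}, y_{n+1}) = (x₁x_n + 182y₁y_n, x₁y_n + y₁x_n) repeatedly.
  From (x_1, y_1) = (27, 2): x_2 = 27·27 + 182·2·2 = 1457; y_2 = 27·2 + 2·27 = 108.
Step 3: Verify x_2² - 182·y_2² = 2122849 - 2122848 = 1 (should be 1). ✓

(x_1, y_1) = (27, 2); (x_2, y_2) = (1457, 108).


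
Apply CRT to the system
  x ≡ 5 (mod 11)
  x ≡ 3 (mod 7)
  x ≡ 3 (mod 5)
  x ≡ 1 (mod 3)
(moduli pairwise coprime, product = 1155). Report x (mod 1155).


Product of moduli M = 11 · 7 · 5 · 3 = 1155.
Merge one congruence at a time:
  Start: x ≡ 5 (mod 11).
  Combine with x ≡ 3 (mod 7); new modulus lcm = 77.
    Write x = 5 + 11·t and substitute into x ≡ 3 (mod 7): 11·t ≡ 3 − 5 = -2 (mod 7).
    Reduce coefficients mod 7: 4·t ≡ 5 (mod 7).
    The inverse of 4 mod 7 is 2 (since 4·2 = 8 = 1·7 + 1), so t ≡ 2·5 = 10 ≡ 3 (mod 7).
    Then x = 5 + 11·3 = 38, valid modulo lcm(11, 7) = 77: x ≡ 38 (mod 77).
  Combine with x ≡ 3 (mod 5); new modulus lcm = 385.
    Write x = 38 + 77·t and substitute into x ≡ 3 (mod 5): 77·t ≡ 3 − 38 = -35 (mod 5).
    Reduce coefficients mod 5: 2·t ≡ 0 (mod 5).
    The inverse of 2 mod 5 is 3 (since 2·3 = 6 = 1·5 + 1), so t ≡ 3·0 = 0 ≡ 0 (mod 5).
    Then x = 38 + 77·0 = 38, valid modulo lcm(77, 5) = 385: x ≡ 38 (mod 385).
  Combine with x ≡ 1 (mod 3); new modulus lcm = 1155.
    Write x = 38 + 385·t and substitute into x ≡ 1 (mod 3): 385·t ≡ 1 − 38 = -37 (mod 3).
    Reduce coefficients mod 3: 1·t ≡ 2 (mod 3).
    So t ≡ 2 (mod 3).
    Then x = 38 + 385·2 = 808, valid modulo lcm(385, 3) = 1155: x ≡ 808 (mod 1155).
Verify against each original: 808 mod 11 = 5, 808 mod 7 = 3, 808 mod 5 = 3, 808 mod 3 = 1.

x ≡ 808 (mod 1155).


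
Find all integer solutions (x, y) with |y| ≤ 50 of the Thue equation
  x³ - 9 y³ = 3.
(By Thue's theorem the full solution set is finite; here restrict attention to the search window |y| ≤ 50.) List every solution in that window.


The equation is x³ - 9y³ = 3. For fixed y, x³ = 9·y³ + 3, so a solution requires the RHS to be a perfect cube.
Strategy: iterate y from -50 to 50, compute RHS = 9·y³ + 3, and check whether it is a (positive or negative) perfect cube.
Check small values of y:
  y = 0: RHS = 3 is not a perfect cube.
  y = 1: RHS = 12 is not a perfect cube.
  y = -1: RHS = -6 is not a perfect cube.
  y = 2: RHS = 75 is not a perfect cube.
  y = -2: RHS = -69 is not a perfect cube.
  y = 3: RHS = 246 is not a perfect cube.
  y = -3: RHS = -240 is not a perfect cube.
Continuing the search up to |y| = 50 finds no solutions either.
No (x, y) in the scanned range satisfies the equation.

No integer solutions with |y| ≤ 50.


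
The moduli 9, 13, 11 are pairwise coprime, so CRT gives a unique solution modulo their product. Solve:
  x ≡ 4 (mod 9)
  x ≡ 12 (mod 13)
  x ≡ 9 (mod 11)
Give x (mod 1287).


Moduli 9, 13, 11 are pairwise coprime; by CRT there is a unique solution modulo M = 9 · 13 · 11 = 1287.
Solve pairwise, accumulating the modulus:
  Start with x ≡ 4 (mod 9).
  Combine with x ≡ 12 (mod 13): since gcd(9, 13) = 1, we get a unique residue mod 117.
    Write x = 4 + 9·t and substitute into x ≡ 12 (mod 13): 9·t ≡ 12 − 4 = 8 (mod 13).
    The inverse of 9 mod 13 is 3 (since 9·3 = 27 = 2·13 + 1), so t ≡ 3·8 = 24 ≡ 11 (mod 13).
    Then x = 4 + 9·11 = 103, valid modulo lcm(9, 13) = 117: x ≡ 103 (mod 117).
  Combine with x ≡ 9 (mod 11): since gcd(117, 11) = 1, we get a unique residue mod 1287.
    Write x = 103 + 117·t and substitute into x ≡ 9 (mod 11): 117·t ≡ 9 − 103 = -94 (mod 11).
    Reduce coefficients mod 11: 7·t ≡ 5 (mod 11).
    The inverse of 7 mod 11 is 8 (since 7·8 = 56 = 5·11 + 1), so t ≡ 8·5 = 40 ≡ 7 (mod 11).
    Then x = 103 + 117·7 = 922, valid modulo lcm(117, 11) = 1287: x ≡ 922 (mod 1287).
Verify: 922 mod 9 = 4 ✓, 922 mod 13 = 12 ✓, 922 mod 11 = 9 ✓.

x ≡ 922 (mod 1287).


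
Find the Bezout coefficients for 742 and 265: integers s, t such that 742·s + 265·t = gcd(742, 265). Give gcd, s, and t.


Euclidean algorithm on (742, 265) — divide until remainder is 0:
  742 = 2 · 265 + 212
  265 = 1 · 212 + 53
  212 = 4 · 53 + 0
gcd(742, 265) = 53.
Track Bezout coefficients alongside the remainders: start with r₀ = 742 = a·1 + b·0 (s = 1, t = 0) and r₁ = 265 = a·0 + b·1 (s = 0, t = 1); each new remainder r_{k+1} = r_{k-1} − q_k·r_k inherits s_{k+1} = s_{k-1} − q_k·s_k, t_{k+1} = t_{k-1} − q_k·t_k, so r_k = a·s_k + b·t_k at every step:
  q = 2: r = 212, s = 1 − 2·0 = 1, t = 0 − 2·1 = -2  (check: 742·1 + 265·(-2) = 212)
  q = 1: r = 53, s = 0 − 1·1 = -1, t = 1 − 1·(-2) = 3  (check: 742·(-1) + 265·3 = 53)
The row with r = 53 (the gcd) gives the Bezout coefficients s = -1, t = 3.
Result: 742 · (-1) + 265 · (3) = 53.

gcd(742, 265) = 53; s = -1, t = 3 (check: 742·(-1) + 265·3 = 53).
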